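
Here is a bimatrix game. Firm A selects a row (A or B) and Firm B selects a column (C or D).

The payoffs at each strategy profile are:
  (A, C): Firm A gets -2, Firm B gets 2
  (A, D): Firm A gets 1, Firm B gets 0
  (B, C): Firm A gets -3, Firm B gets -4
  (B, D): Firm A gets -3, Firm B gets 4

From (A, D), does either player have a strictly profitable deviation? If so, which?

Firm B

Firm A at (A, D) earns 1; deviating to B yields -3 — not better.
Firm B earns 0; deviating to C yields 2 — a strict improvement.
Only Firm B has a strictly profitable deviation.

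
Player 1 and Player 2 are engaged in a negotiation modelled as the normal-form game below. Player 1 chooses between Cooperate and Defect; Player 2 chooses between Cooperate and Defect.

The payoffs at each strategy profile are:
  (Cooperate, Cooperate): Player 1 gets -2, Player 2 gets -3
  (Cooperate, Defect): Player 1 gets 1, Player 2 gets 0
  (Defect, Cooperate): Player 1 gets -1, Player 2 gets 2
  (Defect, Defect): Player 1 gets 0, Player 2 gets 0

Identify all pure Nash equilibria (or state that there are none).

(Cooperate, Cooperate): Player 1 prefers Defect (-1 > -2); Player 2 prefers Defect (0 > -3) — not an equilibrium.
(Cooperate, Defect): Player 1 gets 1 ≥ 0 from Defect, and Player 2 gets 0 ≥ -3 from Cooperate — Nash equilibrium.
(Defect, Cooperate): Player 1 gets -1 ≥ -2 from Cooperate, and Player 2 gets 2 ≥ 0 from Defect — Nash equilibrium.
(Defect, Defect): Player 1 prefers Cooperate (1 > 0); Player 2 prefers Cooperate (2 > 0) — not an equilibrium.

(Cooperate, Defect) and (Defect, Cooperate)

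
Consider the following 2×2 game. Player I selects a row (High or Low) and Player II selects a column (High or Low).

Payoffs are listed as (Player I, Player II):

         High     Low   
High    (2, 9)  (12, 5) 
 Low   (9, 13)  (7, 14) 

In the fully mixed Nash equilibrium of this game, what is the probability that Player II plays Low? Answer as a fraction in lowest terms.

Let y be the probability that Player II plays High. In a completely mixed equilibrium, Player I must be indifferent between High and Low.
Player I's expected payoff from High is 2y + 12(1−y); from Low it is 9y + 7(1−y).
Setting these equal: −10y + 12 = 2y + 7, so y = 5/12.
Therefore Player II plays Low with probability 1 − 5/12 = 7/12.

7/12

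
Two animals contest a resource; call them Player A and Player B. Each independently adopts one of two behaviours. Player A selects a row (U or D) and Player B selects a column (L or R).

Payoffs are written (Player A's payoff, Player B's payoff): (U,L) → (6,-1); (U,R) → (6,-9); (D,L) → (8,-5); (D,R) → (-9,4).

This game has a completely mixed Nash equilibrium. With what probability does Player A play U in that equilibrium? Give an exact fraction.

9/17

Let p be the probability that Player A plays U. In a completely mixed equilibrium, Player B must be indifferent between L and R.
Player B's expected payoff from L is −p − 5(1−p); from R it is −9p + 4(1−p).
Setting these equal: 4p − 5 = −13p + 4, so p = 9/17.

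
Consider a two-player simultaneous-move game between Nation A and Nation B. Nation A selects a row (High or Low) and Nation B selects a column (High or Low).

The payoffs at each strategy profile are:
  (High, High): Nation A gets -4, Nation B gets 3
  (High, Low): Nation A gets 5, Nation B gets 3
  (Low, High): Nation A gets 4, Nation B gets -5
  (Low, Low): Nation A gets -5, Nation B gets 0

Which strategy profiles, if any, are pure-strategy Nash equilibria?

(High, Low)

(High, High): Nation A prefers Low (4 > -4) — not an equilibrium.
(High, Low): Nation A gets 5 ≥ -5 from Low, and Nation B gets 3 ≥ 3 from High — Nash equilibrium.
(Low, High): Nation B prefers Low (0 > -5) — not an equilibrium.
(Low, Low): Nation A prefers High (5 > -5) — not an equilibrium.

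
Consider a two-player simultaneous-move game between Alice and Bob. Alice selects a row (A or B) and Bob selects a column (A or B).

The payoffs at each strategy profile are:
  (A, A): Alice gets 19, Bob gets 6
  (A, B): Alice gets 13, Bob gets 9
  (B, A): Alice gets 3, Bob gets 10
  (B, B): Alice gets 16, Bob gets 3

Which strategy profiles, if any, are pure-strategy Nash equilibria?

none

(A, A): Bob prefers B (9 > 6) — not an equilibrium.
(A, B): Alice prefers B (16 > 13) — not an equilibrium.
(B, A): Alice prefers A (19 > 3) — not an equilibrium.
(B, B): Bob prefers A (10 > 3) — not an equilibrium.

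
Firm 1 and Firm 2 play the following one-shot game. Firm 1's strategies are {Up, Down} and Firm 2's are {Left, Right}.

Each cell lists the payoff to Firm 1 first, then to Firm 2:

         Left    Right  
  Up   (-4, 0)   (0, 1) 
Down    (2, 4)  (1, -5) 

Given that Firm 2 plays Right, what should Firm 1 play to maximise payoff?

Against Right, Firm 1 earns 0 from Up and 1 from Down.
So Down is the best response.

Down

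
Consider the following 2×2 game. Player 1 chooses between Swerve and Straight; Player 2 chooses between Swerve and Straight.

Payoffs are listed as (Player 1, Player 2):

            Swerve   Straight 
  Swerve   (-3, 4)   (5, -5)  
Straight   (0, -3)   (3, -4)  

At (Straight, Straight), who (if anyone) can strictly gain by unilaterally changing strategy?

Both

Player 1 at (Straight, Straight) earns 3; deviating to Swerve yields 5 — a strict improvement.
Player 2 earns -4; deviating to Swerve yields -3 — a strict improvement.
Both Player 1 and Player 2 have strictly profitable deviations.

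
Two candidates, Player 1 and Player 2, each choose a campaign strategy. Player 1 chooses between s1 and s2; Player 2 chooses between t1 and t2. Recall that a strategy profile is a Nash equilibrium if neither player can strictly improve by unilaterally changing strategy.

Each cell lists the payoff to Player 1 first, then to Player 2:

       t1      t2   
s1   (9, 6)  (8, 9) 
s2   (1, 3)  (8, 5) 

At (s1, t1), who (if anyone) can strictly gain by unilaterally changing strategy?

Player 2

Player 1 at (s1, t1) earns 9; deviating to s2 yields 1 — not better.
Player 2 earns 6; deviating to t2 yields 9 — a strict improvement.
Only Player 2 has a strictly profitable deviation.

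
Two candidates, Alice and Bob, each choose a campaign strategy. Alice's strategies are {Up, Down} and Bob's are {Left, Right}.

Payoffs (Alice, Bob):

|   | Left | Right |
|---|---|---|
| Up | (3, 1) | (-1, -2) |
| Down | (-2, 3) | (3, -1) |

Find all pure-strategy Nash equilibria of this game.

(Up, Left): Alice gets 3 ≥ -2 from Down, and Bob gets 1 ≥ -2 from Right — Nash equilibrium.
(Up, Right): Alice prefers Down (3 > -1); Bob prefers Left (1 > -2) — not an equilibrium.
(Down, Left): Alice prefers Up (3 > -2) — not an equilibrium.
(Down, Right): Bob prefers Left (3 > -1) — not an equilibrium.

(Up, Left)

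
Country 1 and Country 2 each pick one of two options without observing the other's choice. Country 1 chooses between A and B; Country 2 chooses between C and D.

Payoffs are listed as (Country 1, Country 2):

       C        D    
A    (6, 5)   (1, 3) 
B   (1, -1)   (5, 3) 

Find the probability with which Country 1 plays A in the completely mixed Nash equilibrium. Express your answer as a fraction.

Let r be the probability that Country 1 plays A. In a completely mixed equilibrium, Country 2 must be indifferent between C and D.
Country 2's expected payoff from C is 5r − (1−r); from D it is 3r + 3(1−r).
Setting these equal: 6r − 1 = 3, so r = 2/3.

2/3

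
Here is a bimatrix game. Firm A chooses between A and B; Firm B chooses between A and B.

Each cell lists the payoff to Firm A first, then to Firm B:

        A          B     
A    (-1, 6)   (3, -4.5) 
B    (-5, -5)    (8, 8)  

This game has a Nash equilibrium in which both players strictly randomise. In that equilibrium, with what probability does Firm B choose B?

4/9

Let q be the probability that Firm B plays A. In a completely mixed equilibrium, Firm A must be indifferent between A and B.
Firm A's expected payoff from A is −q + 3(1−q); from B it is −5q + 8(1−q).
Setting these equal: −4q + 3 = −13q + 8, so q = 5/9.
Therefore Firm B plays B with probability 1 − 5/9 = 4/9.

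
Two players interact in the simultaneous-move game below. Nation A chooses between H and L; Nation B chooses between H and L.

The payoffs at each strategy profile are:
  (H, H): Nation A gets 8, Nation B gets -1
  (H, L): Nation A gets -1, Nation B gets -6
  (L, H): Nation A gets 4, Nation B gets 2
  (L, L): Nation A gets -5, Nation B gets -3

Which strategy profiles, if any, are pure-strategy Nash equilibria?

(H, H)

(H, H): Nation A gets 8 ≥ 4 from L, and Nation B gets -1 ≥ -6 from L — Nash equilibrium.
(H, L): Nation B prefers H (-1 > -6) — not an equilibrium.
(L, H): Nation A prefers H (8 > 4) — not an equilibrium.
(L, L): Nation A prefers H (-1 > -5); Nation B prefers H (2 > -3) — not an equilibrium.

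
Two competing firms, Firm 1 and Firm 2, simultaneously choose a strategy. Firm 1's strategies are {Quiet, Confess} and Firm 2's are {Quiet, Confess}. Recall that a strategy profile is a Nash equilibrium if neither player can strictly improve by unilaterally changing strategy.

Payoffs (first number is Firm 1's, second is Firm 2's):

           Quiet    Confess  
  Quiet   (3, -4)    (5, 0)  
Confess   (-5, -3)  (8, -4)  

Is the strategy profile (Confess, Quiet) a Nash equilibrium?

At (Confess, Quiet), Firm 1 earns -5; switching to Quiet would give 3, so Firm 1 would deviate.
Firm 2 earns -3; switching to Confess would give -4, so Firm 2 has no profitable deviation.
Since at least one player can profitably deviate, this is not a Nash equilibrium.

No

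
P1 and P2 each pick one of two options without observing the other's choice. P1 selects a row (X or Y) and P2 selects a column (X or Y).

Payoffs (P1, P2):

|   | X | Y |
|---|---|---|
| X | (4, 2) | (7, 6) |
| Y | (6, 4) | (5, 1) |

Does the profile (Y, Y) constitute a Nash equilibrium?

No

At (Y, Y), P1 earns 5; switching to X would give 7, so P1 would deviate.
P2 earns 1; switching to X would give 4, so P2 would deviate.
Since at least one player can profitably deviate, this is not a Nash equilibrium.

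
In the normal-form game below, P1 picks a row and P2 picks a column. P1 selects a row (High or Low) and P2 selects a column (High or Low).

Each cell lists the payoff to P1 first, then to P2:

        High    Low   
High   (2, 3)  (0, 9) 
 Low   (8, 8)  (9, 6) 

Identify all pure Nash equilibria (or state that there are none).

(High, High): P1 prefers Low (8 > 2); P2 prefers Low (9 > 3) — not an equilibrium.
(High, Low): P1 prefers Low (9 > 0) — not an equilibrium.
(Low, High): P1 gets 8 ≥ 2 from High, and P2 gets 8 ≥ 6 from Low — Nash equilibrium.
(Low, Low): P2 prefers High (8 > 6) — not an equilibrium.

(Low, High)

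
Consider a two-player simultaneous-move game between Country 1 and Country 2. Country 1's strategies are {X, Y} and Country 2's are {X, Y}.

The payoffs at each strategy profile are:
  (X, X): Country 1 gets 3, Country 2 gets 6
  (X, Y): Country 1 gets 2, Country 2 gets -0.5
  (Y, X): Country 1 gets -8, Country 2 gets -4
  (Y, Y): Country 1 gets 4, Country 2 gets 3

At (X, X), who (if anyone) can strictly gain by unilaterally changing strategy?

Country 1 at (X, X) earns 3; deviating to Y yields -8 — not better.
Country 2 earns 6; deviating to Y yields -0.5 — not better.
Neither player can strictly improve; the profile is a Nash equilibrium.

Neither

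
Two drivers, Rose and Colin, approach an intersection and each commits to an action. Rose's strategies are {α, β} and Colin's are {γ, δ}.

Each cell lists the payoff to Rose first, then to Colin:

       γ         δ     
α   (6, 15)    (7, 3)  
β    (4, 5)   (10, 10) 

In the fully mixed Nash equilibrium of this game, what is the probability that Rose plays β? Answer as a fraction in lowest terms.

Let x be the probability that Rose plays α. In a completely mixed equilibrium, Colin must be indifferent between γ and δ.
Colin's expected payoff from γ is 15x + 5(1−x); from δ it is 3x + 10(1−x).
Setting these equal: 10x + 5 = −7x + 10, so x = 5/17.
Therefore Rose plays β with probability 1 − 5/17 = 12/17.

12/17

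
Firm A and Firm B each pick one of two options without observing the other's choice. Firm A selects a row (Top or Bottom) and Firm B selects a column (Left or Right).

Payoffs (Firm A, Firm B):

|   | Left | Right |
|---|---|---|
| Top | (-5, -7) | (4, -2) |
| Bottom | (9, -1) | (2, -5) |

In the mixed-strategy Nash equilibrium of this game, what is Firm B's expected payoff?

-11/3

First find x, the probability Firm A plays Top, from Firm B's indifference between Left and Right: −7x − (1−x) = −2x − 5(1−x), giving x = 4/9.
Since Firm B is indifferent in equilibrium, Firm B's expected payoff equals the payoff from either column against (4/9, 5/9). Using Left: −7(4/9) − (5/9) = -11/3.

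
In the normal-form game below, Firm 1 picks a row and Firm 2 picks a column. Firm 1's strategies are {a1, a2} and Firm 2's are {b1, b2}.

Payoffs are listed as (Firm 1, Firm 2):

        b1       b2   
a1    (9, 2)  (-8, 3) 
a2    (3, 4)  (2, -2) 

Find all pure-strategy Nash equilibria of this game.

(a1, b1): Firm 2 prefers b2 (3 > 2) — not an equilibrium.
(a1, b2): Firm 1 prefers a2 (2 > -8) — not an equilibrium.
(a2, b1): Firm 1 prefers a1 (9 > 3) — not an equilibrium.
(a2, b2): Firm 2 prefers b1 (4 > -2) — not an equilibrium.

none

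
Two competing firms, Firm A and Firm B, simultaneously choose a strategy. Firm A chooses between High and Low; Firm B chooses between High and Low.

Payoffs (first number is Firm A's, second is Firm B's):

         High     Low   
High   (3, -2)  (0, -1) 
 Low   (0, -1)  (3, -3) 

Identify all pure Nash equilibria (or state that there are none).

(High, High): Firm B prefers Low (-1 > -2) — not an equilibrium.
(High, Low): Firm A prefers Low (3 > 0) — not an equilibrium.
(Low, High): Firm A prefers High (3 > 0) — not an equilibrium.
(Low, Low): Firm B prefers High (-1 > -3) — not an equilibrium.

none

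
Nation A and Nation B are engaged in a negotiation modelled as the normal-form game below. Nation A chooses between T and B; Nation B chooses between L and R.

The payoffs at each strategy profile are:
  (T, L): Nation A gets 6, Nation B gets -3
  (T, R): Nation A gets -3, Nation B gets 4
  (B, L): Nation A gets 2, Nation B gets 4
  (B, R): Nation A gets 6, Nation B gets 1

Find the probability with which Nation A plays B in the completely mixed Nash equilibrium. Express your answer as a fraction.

7/10

Let x be the probability that Nation A plays T. In a completely mixed equilibrium, Nation B must be indifferent between L and R.
Nation B's expected payoff from L is −3x + 4(1−x); from R it is 4x + (1−x).
Setting these equal: −7x + 4 = 3x + 1, so x = 3/10.
Therefore Nation A plays B with probability 1 − 3/10 = 7/10.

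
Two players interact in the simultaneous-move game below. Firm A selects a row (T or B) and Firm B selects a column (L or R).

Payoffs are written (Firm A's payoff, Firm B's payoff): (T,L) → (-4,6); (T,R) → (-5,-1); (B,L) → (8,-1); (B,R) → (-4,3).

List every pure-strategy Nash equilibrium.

(T, L): Firm A prefers B (8 > -4) — not an equilibrium.
(T, R): Firm A prefers B (-4 > -5); Firm B prefers L (6 > -1) — not an equilibrium.
(B, L): Firm B prefers R (3 > -1) — not an equilibrium.
(B, R): Firm A gets -4 ≥ -5 from T, and Firm B gets 3 ≥ -1 from L — Nash equilibrium.

(B, R)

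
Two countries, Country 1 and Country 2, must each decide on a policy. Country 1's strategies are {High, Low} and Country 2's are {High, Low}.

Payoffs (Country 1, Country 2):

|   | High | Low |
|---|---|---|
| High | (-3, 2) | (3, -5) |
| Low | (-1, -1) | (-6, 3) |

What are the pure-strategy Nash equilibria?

none

(High, High): Country 1 prefers Low (-1 > -3) — not an equilibrium.
(High, Low): Country 2 prefers High (2 > -5) — not an equilibrium.
(Low, High): Country 2 prefers Low (3 > -1) — not an equilibrium.
(Low, Low): Country 1 prefers High (3 > -6) — not an equilibrium.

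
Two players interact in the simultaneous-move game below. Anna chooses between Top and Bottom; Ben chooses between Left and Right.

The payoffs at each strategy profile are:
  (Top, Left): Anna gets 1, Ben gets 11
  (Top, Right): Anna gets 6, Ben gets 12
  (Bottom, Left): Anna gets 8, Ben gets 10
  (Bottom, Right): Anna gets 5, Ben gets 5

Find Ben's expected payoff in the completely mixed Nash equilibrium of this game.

65/6

First find x, the probability Anna plays Top, from Ben's indifference between Left and Right: 11x + 10(1−x) = 12x + 5(1−x), giving x = 5/6.
Since Ben is indifferent in equilibrium, Ben's expected payoff equals the payoff from either column against (5/6, 1/6). Using Left: 11(5/6) + 10(1/6) = 65/6.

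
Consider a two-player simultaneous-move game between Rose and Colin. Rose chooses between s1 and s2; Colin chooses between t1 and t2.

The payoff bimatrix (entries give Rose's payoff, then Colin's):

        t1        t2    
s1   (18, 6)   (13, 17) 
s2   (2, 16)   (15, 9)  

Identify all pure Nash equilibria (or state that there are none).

none

(s1, t1): Colin prefers t2 (17 > 6) — not an equilibrium.
(s1, t2): Rose prefers s2 (15 > 13) — not an equilibrium.
(s2, t1): Rose prefers s1 (18 > 2) — not an equilibrium.
(s2, t2): Colin prefers t1 (16 > 9) — not an equilibrium.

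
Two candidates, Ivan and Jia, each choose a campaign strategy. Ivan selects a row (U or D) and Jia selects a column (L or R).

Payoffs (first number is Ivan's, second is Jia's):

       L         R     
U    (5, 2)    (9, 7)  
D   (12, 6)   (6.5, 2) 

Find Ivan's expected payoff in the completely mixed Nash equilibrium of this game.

151/19

First find q, the probability Jia plays L, from Ivan's indifference between U and D: 5q + 9(1−q) = 12q + 6.5(1−q), giving q = 5/19.
Since Ivan is indifferent in equilibrium, Ivan's expected payoff equals the payoff from either row against (5/19, 14/19). Using U: 5(5/19) + 9(14/19) = 151/19.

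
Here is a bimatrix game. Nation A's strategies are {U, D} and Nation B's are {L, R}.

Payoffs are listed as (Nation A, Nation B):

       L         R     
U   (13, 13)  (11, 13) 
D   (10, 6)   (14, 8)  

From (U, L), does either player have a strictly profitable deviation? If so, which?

Nation A at (U, L) earns 13; deviating to D yields 10 — not better.
Nation B earns 13; deviating to R yields 13 — not better.
Neither player can strictly improve; the profile is a Nash equilibrium.

Neither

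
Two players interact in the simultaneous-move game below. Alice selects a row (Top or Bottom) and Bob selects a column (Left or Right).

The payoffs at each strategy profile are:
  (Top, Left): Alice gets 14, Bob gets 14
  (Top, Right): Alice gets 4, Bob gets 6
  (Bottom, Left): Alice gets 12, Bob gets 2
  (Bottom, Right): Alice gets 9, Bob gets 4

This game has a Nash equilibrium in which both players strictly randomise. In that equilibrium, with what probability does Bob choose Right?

2/7

Let q be the probability that Bob plays Left. In a completely mixed equilibrium, Alice must be indifferent between Top and Bottom.
Alice's expected payoff from Top is 14q + 4(1−q); from Bottom it is 12q + 9(1−q).
Setting these equal: 10q + 4 = 3q + 9, so q = 5/7.
Therefore Bob plays Right with probability 1 − 5/7 = 2/7.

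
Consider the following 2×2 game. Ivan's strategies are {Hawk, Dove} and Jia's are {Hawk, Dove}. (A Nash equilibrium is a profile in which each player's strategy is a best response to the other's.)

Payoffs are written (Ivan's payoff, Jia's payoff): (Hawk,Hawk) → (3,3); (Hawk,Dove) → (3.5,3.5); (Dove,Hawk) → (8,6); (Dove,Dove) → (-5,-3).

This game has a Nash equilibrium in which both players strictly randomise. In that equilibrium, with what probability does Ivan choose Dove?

Let r be the probability that Ivan plays Hawk. In a completely mixed equilibrium, Jia must be indifferent between Hawk and Dove.
Jia's expected payoff from Hawk is 3r + 6(1−r); from Dove it is 3.5r − 3(1−r).
Setting these equal: −3r + 6 = 6.5r − 3, so r = 18/19.
Therefore Ivan plays Dove with probability 1 − 18/19 = 1/19.

1/19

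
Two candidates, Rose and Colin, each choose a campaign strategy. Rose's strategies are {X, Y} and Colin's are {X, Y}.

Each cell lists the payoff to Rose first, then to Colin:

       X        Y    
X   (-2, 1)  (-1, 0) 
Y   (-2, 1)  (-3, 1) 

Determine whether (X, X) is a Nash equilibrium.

Yes

At (X, X), Rose earns -2; switching to Y would give -2, so Rose has no profitable deviation.
Colin earns 1; switching to Y would give 0, so Colin has no profitable deviation.
Neither player can gain by a unilateral deviation, so this profile is a Nash equilibrium.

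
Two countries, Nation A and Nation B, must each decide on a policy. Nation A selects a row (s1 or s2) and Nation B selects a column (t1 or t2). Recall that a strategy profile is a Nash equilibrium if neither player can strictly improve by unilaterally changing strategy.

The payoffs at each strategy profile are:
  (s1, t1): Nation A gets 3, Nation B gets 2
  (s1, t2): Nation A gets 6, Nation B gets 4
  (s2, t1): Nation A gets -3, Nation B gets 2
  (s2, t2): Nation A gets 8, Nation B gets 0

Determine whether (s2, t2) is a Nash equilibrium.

No

At (s2, t2), Nation A earns 8; switching to s1 would give 6, so Nation A has no profitable deviation.
Nation B earns 0; switching to t1 would give 2, so Nation B would deviate.
Since at least one player can profitably deviate, this is not a Nash equilibrium.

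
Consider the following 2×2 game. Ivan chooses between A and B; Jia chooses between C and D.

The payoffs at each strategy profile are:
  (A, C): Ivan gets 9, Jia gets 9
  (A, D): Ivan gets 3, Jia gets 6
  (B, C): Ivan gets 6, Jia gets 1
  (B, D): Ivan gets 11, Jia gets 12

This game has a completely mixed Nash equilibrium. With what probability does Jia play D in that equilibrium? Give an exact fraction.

Let q be the probability that Jia plays C. In a completely mixed equilibrium, Ivan must be indifferent between A and B.
Ivan's expected payoff from A is 9q + 3(1−q); from B it is 6q + 11(1−q).
Setting these equal: 6q + 3 = −5q + 11, so q = 8/11.
Therefore Jia plays D with probability 1 − 8/11 = 3/11.

3/11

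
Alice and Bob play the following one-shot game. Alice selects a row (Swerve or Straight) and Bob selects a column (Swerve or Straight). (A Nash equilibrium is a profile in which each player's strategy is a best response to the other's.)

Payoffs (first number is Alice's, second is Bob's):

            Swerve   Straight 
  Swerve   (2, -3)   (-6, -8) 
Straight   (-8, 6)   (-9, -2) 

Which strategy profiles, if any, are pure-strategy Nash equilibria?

(Swerve, Swerve): Alice gets 2 ≥ -8 from Straight, and Bob gets -3 ≥ -8 from Straight — Nash equilibrium.
(Swerve, Straight): Bob prefers Swerve (-3 > -8) — not an equilibrium.
(Straight, Swerve): Alice prefers Swerve (2 > -8) — not an equilibrium.
(Straight, Straight): Alice prefers Swerve (-6 > -9); Bob prefers Swerve (6 > -2) — not an equilibrium.

(Swerve, Swerve)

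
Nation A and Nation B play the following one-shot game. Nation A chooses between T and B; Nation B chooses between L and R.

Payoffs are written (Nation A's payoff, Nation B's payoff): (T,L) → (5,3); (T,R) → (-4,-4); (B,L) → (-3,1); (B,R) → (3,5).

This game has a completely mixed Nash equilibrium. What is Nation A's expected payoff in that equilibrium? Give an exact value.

First find q, the probability Nation B plays L, from Nation A's indifference between T and B: 5q − 4(1−q) = −3q + 3(1−q), giving q = 7/15.
Since Nation A is indifferent in equilibrium, Nation A's expected payoff equals the payoff from either row against (7/15, 8/15). Using T: 5(7/15) − 4(8/15) = 1/5.

1/5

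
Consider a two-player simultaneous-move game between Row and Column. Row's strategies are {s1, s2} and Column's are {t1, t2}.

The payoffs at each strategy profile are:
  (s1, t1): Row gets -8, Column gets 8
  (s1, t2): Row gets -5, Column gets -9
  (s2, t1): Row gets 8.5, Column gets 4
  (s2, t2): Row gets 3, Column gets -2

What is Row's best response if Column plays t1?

s2

Against t1, Row earns -8 from s1 and 8.5 from s2.
So s2 is the best response.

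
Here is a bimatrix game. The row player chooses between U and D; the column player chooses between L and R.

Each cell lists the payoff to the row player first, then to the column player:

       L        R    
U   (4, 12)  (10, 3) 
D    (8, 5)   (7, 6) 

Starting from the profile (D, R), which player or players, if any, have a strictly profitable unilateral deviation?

The row player at (D, R) earns 7; deviating to U yields 10 — a strict improvement.
The column player earns 6; deviating to L yields 5 — not better.
Only the row player has a strictly profitable deviation.

The row player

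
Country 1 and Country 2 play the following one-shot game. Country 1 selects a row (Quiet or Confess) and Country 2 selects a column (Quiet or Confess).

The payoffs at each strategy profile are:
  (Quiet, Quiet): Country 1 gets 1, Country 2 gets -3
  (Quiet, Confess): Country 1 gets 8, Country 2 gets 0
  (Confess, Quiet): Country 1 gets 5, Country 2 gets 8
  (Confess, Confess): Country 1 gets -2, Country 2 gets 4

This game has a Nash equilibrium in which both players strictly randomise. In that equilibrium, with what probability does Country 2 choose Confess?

2/7

Let y be the probability that Country 2 plays Quiet. In a completely mixed equilibrium, Country 1 must be indifferent between Quiet and Confess.
Country 1's expected payoff from Quiet is y + 8(1−y); from Confess it is 5y − 2(1−y).
Setting these equal: −7y + 8 = 7y − 2, so y = 5/7.
Therefore Country 2 plays Confess with probability 1 − 5/7 = 2/7.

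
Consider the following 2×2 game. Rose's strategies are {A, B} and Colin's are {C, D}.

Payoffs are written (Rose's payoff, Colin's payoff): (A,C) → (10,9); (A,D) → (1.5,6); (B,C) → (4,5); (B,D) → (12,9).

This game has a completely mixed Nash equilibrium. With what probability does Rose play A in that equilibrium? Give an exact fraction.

4/7

Let r be the probability that Rose plays A. In a completely mixed equilibrium, Colin must be indifferent between C and D.
Colin's expected payoff from C is 9r + 5(1−r); from D it is 6r + 9(1−r).
Setting these equal: 4r + 5 = −3r + 9, so r = 4/7.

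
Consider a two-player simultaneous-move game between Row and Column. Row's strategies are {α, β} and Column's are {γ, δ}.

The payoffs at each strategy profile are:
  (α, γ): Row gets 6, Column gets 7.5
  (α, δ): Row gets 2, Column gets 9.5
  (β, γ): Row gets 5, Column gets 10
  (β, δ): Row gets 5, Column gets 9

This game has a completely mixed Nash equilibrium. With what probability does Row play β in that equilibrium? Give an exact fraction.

2/3

Let r be the probability that Row plays α. In a completely mixed equilibrium, Column must be indifferent between γ and δ.
Column's expected payoff from γ is 7.5r + 10(1−r); from δ it is 9.5r + 9(1−r).
Setting these equal: −2.5r + 10 = 0.5r + 9, so r = 1/3.
Therefore Row plays β with probability 1 − 1/3 = 2/3.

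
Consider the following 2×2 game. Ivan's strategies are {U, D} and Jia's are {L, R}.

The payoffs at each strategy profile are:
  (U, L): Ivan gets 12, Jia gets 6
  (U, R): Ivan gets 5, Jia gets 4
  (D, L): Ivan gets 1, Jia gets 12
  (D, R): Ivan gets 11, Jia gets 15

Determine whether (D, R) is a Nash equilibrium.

At (D, R), Ivan earns 11; switching to U would give 5, so Ivan has no profitable deviation.
Jia earns 15; switching to L would give 12, so Jia has no profitable deviation.
Neither player can gain by a unilateral deviation, so this profile is a Nash equilibrium.

Yes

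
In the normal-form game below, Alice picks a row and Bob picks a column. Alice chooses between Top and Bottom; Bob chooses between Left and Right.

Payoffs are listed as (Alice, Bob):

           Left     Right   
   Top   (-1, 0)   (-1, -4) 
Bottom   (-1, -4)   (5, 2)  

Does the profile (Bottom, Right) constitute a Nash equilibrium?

At (Bottom, Right), Alice earns 5; switching to Top would give -1, so Alice has no profitable deviation.
Bob earns 2; switching to Left would give -4, so Bob has no profitable deviation.
Neither player can gain by a unilateral deviation, so this profile is a Nash equilibrium.

Yes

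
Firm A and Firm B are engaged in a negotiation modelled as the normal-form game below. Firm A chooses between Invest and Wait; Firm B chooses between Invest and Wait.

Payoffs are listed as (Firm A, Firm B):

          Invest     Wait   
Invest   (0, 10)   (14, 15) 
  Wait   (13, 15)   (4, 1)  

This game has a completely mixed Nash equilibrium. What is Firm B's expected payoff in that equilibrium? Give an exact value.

First find p, the probability Firm A plays Invest, from Firm B's indifference between Invest and Wait: 10p + 15(1−p) = 15p + (1−p), giving p = 14/19.
Since Firm B is indifferent in equilibrium, Firm B's expected payoff equals the payoff from either column against (14/19, 5/19). Using Invest: 10(14/19) + 15(5/19) = 215/19.

215/19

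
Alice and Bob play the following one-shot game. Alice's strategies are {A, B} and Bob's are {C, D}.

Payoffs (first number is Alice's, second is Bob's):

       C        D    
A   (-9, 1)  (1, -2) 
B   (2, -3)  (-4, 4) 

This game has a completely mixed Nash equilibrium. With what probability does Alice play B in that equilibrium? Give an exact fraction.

Let p be the probability that Alice plays A. In a completely mixed equilibrium, Bob must be indifferent between C and D.
Bob's expected payoff from C is p − 3(1−p); from D it is −2p + 4(1−p).
Setting these equal: 4p − 3 = −6p + 4, so p = 7/10.
Therefore Alice plays B with probability 1 − 7/10 = 3/10.

3/10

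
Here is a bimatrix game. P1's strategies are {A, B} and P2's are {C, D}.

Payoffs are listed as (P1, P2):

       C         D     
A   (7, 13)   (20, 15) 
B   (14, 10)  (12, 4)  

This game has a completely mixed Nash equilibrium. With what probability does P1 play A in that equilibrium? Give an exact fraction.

Let p be the probability that P1 plays A. In a completely mixed equilibrium, P2 must be indifferent between C and D.
P2's expected payoff from C is 13p + 10(1−p); from D it is 15p + 4(1−p).
Setting these equal: 3p + 10 = 11p + 4, so p = 3/4.

3/4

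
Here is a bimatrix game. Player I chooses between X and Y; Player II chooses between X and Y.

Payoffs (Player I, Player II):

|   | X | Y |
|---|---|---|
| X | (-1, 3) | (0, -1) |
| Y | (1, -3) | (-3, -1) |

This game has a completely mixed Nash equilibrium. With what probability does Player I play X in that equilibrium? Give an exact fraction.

1/3

Let x be the probability that Player I plays X. In a completely mixed equilibrium, Player II must be indifferent between X and Y.
Player II's expected payoff from X is 3x − 3(1−x); from Y it is −x − (1−x).
Setting these equal: 6x − 3 = -1, so x = 1/3.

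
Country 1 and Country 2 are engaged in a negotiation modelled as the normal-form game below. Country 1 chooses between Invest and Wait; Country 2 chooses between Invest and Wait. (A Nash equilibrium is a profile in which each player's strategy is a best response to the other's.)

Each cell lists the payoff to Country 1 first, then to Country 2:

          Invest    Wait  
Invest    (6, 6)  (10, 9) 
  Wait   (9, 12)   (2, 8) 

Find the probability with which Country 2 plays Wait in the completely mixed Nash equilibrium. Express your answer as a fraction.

Let y be the probability that Country 2 plays Invest. In a completely mixed equilibrium, Country 1 must be indifferent between Invest and Wait.
Country 1's expected payoff from Invest is 6y + 10(1−y); from Wait it is 9y + 2(1−y).
Setting these equal: −4y + 10 = 7y + 2, so y = 8/11.
Therefore Country 2 plays Wait with probability 1 − 8/11 = 3/11.

3/11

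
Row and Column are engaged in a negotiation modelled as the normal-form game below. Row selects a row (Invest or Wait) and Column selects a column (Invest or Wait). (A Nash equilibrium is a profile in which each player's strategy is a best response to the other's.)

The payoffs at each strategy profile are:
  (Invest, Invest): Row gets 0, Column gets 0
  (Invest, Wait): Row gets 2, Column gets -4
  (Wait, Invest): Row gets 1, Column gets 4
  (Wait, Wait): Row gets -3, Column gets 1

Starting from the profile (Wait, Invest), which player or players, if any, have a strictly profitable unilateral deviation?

Neither

Row at (Wait, Invest) earns 1; deviating to Invest yields 0 — not better.
Column earns 4; deviating to Wait yields 1 — not better.
Neither player can strictly improve; the profile is a Nash equilibrium.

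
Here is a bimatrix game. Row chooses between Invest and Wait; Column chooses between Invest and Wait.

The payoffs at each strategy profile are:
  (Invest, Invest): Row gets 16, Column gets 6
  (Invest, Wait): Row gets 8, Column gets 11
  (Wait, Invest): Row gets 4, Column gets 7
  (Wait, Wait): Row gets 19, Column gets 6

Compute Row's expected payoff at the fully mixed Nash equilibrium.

272/23

First find q, the probability Column plays Invest, from Row's indifference between Invest and Wait: 16q + 8(1−q) = 4q + 19(1−q), giving q = 11/23.
Since Row is indifferent in equilibrium, Row's expected payoff equals the payoff from either row against (11/23, 12/23). Using Invest: 16(11/23) + 8(12/23) = 272/23.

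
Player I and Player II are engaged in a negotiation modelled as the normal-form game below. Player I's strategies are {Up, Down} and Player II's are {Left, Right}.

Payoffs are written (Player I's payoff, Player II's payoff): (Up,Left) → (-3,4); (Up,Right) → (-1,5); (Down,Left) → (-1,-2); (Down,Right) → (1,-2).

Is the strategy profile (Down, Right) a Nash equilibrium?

Yes

At (Down, Right), Player I earns 1; switching to Up would give -1, so Player I has no profitable deviation.
Player II earns -2; switching to Left would give -2, so Player II has no profitable deviation.
Neither player can gain by a unilateral deviation, so this profile is a Nash equilibrium.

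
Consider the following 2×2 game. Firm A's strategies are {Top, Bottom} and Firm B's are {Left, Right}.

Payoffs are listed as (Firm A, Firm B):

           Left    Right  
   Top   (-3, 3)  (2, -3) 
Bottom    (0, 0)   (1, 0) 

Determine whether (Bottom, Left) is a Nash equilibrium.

At (Bottom, Left), Firm A earns 0; switching to Top would give -3, so Firm A has no profitable deviation.
Firm B earns 0; switching to Right would give 0, so Firm B has no profitable deviation.
Neither player can gain by a unilateral deviation, so this profile is a Nash equilibrium.

Yes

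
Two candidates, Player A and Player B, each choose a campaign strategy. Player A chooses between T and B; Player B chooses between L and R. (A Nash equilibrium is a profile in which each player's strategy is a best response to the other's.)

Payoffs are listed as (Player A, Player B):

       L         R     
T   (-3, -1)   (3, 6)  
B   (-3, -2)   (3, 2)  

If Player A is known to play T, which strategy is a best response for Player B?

R

Against T, Player B earns -1 from L and 6 from R.
So R is the best response.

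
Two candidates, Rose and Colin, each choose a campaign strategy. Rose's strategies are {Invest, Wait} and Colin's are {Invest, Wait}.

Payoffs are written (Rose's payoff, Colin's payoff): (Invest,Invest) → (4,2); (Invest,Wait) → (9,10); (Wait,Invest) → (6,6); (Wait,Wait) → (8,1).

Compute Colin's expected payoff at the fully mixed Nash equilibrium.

58/13

First find p, the probability Rose plays Invest, from Colin's indifference between Invest and Wait: 2p + 6(1−p) = 10p + (1−p), giving p = 5/13.
Since Colin is indifferent in equilibrium, Colin's expected payoff equals the payoff from either column against (5/13, 8/13). Using Invest: 2(5/13) + 6(8/13) = 58/13.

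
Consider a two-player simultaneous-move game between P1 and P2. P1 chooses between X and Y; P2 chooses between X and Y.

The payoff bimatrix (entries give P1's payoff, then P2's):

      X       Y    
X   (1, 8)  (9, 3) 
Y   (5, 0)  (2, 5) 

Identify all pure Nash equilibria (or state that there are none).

none

(X, X): P1 prefers Y (5 > 1) — not an equilibrium.
(X, Y): P2 prefers X (8 > 3) — not an equilibrium.
(Y, X): P2 prefers Y (5 > 0) — not an equilibrium.
(Y, Y): P1 prefers X (9 > 2) — not an equilibrium.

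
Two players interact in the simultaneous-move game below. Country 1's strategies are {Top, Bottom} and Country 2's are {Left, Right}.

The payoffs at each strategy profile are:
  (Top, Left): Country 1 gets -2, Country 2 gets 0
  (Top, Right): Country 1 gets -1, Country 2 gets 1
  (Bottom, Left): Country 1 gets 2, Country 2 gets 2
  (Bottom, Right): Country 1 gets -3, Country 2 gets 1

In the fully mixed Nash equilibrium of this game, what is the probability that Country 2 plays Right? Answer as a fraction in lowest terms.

Let q be the probability that Country 2 plays Left. In a completely mixed equilibrium, Country 1 must be indifferent between Top and Bottom.
Country 1's expected payoff from Top is −2q − (1−q); from Bottom it is 2q − 3(1−q).
Setting these equal: −q − 1 = 5q − 3, so q = 1/3.
Therefore Country 2 plays Right with probability 1 − 1/3 = 2/3.

2/3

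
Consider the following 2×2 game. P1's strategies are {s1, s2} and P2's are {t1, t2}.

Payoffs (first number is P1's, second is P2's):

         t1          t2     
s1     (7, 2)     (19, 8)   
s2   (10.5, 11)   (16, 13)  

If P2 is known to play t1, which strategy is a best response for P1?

Against t1, P1 earns 7 from s1 and 10.5 from s2.
So s2 is the best response.

s2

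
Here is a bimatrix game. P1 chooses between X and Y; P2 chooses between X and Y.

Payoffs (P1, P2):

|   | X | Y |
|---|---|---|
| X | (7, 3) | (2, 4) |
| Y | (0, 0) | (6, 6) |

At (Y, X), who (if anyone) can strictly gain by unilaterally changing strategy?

P1 at (Y, X) earns 0; deviating to X yields 7 — a strict improvement.
P2 earns 0; deviating to Y yields 6 — a strict improvement.
Both P1 and P2 have strictly profitable deviations.

Both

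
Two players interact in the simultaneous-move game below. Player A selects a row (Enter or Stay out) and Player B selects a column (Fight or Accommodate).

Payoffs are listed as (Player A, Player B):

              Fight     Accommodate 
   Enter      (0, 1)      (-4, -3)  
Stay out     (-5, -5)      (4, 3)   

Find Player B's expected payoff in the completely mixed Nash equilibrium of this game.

-1

First find p, the probability Player A plays Enter, from Player B's indifference between Fight and Accommodate: p − 5(1−p) = −3p + 3(1−p), giving p = 2/3.
Since Player B is indifferent in equilibrium, Player B's expected payoff equals the payoff from either column against (2/3, 1/3). Using Fight: (2/3) − 5(1/3) = -1.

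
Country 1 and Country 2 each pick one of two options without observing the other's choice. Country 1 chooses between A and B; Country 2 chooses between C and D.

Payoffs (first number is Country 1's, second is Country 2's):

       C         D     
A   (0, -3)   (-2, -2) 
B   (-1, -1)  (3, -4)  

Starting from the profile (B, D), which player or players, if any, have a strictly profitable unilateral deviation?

Country 1 at (B, D) earns 3; deviating to A yields -2 — not better.
Country 2 earns -4; deviating to C yields -1 — a strict improvement.
Only Country 2 has a strictly profitable deviation.

Country 2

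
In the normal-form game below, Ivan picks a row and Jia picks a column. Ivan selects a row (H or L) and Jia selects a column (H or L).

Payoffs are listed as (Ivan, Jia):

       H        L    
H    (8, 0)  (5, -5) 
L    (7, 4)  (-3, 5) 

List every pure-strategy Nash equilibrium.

(H, H): Ivan gets 8 ≥ 7 from L, and Jia gets 0 ≥ -5 from L — Nash equilibrium.
(H, L): Jia prefers H (0 > -5) — not an equilibrium.
(L, H): Ivan prefers H (8 > 7); Jia prefers L (5 > 4) — not an equilibrium.
(L, L): Ivan prefers H (5 > -3) — not an equilibrium.

(H, H)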